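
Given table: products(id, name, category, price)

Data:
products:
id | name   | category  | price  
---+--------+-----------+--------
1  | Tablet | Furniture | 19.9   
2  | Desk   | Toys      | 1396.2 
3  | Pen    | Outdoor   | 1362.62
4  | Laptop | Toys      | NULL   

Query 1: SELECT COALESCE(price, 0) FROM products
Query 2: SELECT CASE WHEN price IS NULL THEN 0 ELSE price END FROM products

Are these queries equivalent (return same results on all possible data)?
Yes, equivalent

Both queries return: [(0,), (19.9,), (1362.62,), (1396.2,)]

Reason: COALESCE vs CASE for NULL handling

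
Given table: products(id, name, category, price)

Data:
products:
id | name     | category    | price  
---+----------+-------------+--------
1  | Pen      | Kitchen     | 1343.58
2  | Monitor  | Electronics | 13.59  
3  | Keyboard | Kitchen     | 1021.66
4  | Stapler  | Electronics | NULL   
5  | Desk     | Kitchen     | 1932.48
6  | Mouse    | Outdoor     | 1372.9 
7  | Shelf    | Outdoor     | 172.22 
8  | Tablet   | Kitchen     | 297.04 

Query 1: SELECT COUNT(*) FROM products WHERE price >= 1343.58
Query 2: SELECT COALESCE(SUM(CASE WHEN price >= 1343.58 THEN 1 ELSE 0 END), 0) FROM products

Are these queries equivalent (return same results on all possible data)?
Yes, equivalent

Both queries return: [(3,)]

Reason: COUNT with WHERE vs conditional SUM (COALESCE handles empty-table NULL)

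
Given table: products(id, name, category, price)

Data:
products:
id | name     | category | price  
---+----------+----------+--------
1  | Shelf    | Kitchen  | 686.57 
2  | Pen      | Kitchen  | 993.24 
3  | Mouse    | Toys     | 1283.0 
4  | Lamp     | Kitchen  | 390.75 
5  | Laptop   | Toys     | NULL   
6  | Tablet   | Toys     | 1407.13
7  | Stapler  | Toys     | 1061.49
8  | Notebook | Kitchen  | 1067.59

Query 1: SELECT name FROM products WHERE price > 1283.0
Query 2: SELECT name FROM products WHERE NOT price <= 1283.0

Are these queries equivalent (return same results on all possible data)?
Yes, equivalent

Both queries return: [('Tablet',)]

Reason: Both filter price > 1283.0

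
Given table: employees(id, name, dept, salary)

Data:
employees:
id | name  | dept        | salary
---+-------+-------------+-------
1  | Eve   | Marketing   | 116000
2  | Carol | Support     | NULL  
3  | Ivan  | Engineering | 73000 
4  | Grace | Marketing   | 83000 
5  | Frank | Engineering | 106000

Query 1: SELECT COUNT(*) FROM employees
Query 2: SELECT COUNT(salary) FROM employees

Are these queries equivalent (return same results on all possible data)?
No, not equivalent

Query 1 returns: [(5,)]
Query 2 returns: [(4,)]

Reason: COUNT(*) includes NULLs, COUNT(column) excludes them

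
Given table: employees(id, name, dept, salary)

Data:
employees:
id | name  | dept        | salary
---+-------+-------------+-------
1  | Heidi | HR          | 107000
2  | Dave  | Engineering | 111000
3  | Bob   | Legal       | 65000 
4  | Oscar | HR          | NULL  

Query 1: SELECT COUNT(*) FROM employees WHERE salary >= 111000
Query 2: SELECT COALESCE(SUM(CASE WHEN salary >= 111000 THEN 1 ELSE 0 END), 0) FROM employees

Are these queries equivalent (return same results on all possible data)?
Yes, equivalent

Both queries return: [(1,)]

Reason: COUNT with WHERE vs conditional SUM (COALESCE handles empty-table NULL)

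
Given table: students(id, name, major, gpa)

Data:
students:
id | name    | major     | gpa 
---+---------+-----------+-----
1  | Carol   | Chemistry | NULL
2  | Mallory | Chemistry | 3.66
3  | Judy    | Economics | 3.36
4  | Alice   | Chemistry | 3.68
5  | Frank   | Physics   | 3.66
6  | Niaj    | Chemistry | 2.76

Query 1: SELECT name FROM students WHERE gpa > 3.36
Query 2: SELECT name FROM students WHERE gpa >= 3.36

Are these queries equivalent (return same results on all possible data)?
No, not equivalent

Query 1 returns: [('Mallory',), ('Alice',), ('Frank',)]
Query 2 returns: [('Mallory',), ('Judy',), ('Alice',), ('Frank',)]

Reason: > vs >= gives different results when gpa = 3.36 exists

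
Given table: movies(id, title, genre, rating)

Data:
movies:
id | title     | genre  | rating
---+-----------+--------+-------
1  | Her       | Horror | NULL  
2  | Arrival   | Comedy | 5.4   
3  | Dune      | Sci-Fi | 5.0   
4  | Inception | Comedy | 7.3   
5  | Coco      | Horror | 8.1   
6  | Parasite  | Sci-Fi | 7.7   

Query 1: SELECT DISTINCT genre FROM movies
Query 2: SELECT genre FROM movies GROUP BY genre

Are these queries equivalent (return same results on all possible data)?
Yes, equivalent

Both queries return: [('Comedy',), ('Horror',), ('Sci-Fi',)]

Reason: Both get unique genres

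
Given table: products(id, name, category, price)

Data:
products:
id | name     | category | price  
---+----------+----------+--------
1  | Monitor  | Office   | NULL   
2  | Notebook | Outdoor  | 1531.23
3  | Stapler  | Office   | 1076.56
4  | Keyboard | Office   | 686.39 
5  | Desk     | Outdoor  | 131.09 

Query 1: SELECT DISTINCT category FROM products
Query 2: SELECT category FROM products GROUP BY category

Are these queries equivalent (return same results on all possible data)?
Yes, equivalent

Both queries return: [('Office',), ('Outdoor',)]

Reason: Both get unique categorys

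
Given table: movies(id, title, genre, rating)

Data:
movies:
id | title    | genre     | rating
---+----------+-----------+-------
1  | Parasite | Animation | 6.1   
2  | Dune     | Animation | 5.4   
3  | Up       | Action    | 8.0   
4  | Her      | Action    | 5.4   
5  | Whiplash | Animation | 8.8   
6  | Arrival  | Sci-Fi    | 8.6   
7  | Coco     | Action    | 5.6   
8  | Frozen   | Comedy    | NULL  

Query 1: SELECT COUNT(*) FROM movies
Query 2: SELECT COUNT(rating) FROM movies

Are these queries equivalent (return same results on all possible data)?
No, not equivalent

Query 1 returns: [(8,)]
Query 2 returns: [(7,)]

Reason: COUNT(*) includes NULLs, COUNT(column) excludes them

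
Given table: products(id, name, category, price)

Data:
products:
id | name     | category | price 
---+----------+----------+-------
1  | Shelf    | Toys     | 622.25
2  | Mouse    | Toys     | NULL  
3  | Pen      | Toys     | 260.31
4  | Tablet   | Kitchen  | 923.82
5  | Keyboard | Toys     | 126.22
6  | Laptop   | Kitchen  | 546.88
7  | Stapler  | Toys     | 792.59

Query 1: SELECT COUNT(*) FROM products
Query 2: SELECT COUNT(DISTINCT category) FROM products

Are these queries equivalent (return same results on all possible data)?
No, not equivalent

Query 1 returns: [(7,)]
Query 2 returns: [(2,)]

Reason: COUNT(*) counts rows, COUNT(DISTINCT category) counts unique categorys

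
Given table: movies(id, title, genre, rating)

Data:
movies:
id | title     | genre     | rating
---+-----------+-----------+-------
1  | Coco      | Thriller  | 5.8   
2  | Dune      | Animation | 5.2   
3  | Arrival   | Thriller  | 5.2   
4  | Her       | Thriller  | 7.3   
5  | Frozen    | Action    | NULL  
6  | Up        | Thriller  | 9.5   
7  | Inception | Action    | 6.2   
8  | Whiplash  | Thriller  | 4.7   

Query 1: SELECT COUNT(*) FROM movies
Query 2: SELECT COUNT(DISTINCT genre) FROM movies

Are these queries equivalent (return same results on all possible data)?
No, not equivalent

Query 1 returns: [(8,)]
Query 2 returns: [(3,)]

Reason: COUNT(*) counts rows, COUNT(DISTINCT genre) counts unique genres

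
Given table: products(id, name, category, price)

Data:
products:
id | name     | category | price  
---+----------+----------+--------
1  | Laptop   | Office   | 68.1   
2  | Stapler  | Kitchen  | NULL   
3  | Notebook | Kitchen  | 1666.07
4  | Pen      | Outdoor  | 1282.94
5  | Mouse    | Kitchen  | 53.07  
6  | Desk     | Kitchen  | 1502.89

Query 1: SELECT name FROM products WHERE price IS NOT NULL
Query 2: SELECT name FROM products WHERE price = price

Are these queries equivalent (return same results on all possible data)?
Yes, equivalent

Both queries return: [('Desk',), ('Laptop',), ('Mouse',), ('Notebook',), ('Pen',)]

Reason: IS NOT NULL vs self-equality (both exclude NULLs)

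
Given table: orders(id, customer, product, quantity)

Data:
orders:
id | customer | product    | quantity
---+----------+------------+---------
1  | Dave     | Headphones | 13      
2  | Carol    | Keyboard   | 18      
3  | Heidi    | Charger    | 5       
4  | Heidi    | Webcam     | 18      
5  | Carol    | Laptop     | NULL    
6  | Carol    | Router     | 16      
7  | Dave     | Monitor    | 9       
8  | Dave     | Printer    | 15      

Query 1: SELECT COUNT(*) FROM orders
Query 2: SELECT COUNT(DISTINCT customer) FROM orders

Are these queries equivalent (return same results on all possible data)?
No, not equivalent

Query 1 returns: [(8,)]
Query 2 returns: [(3,)]

Reason: COUNT(*) counts rows, COUNT(DISTINCT customer) counts unique customers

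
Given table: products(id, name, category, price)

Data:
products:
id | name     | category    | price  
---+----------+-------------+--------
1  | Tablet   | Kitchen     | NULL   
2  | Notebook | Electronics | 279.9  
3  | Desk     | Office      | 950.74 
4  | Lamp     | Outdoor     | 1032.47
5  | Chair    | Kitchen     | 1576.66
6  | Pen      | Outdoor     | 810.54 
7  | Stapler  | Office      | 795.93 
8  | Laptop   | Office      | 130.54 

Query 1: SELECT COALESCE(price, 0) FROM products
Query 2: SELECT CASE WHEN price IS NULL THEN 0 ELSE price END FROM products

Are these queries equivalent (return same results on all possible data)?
Yes, equivalent

Both queries return: [(0,), (130.54,), (279.9,), (795.93,), (810.54,), (950.74,), (1032.47,), (1576.66,)]

Reason: COALESCE vs CASE for NULL handling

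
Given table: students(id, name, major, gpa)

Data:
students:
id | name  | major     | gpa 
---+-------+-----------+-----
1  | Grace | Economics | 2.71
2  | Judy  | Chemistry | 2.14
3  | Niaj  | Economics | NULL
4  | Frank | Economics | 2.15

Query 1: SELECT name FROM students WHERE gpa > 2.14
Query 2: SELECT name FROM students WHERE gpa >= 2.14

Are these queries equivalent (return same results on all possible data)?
No, not equivalent

Query 1 returns: [('Grace',), ('Frank',)]
Query 2 returns: [('Grace',), ('Judy',), ('Frank',)]

Reason: > vs >= gives different results when gpa = 2.14 exists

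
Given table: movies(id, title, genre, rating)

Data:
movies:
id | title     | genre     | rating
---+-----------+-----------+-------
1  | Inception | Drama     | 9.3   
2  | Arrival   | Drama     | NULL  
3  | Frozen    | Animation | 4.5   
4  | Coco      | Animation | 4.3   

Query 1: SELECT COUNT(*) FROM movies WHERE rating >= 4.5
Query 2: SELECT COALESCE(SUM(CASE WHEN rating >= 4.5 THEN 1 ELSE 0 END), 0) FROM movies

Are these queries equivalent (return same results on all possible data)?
Yes, equivalent

Both queries return: [(2,)]

Reason: COUNT with WHERE vs conditional SUM (COALESCE handles empty-table NULL)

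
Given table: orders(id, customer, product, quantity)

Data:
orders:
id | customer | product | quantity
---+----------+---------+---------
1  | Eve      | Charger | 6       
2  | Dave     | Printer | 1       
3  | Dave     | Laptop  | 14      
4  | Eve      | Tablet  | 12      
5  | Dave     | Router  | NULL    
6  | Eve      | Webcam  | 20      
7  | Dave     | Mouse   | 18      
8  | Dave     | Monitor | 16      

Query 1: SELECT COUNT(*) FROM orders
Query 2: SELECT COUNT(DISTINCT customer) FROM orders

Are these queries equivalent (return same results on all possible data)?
No, not equivalent

Query 1 returns: [(8,)]
Query 2 returns: [(2,)]

Reason: COUNT(*) counts rows, COUNT(DISTINCT customer) counts unique customers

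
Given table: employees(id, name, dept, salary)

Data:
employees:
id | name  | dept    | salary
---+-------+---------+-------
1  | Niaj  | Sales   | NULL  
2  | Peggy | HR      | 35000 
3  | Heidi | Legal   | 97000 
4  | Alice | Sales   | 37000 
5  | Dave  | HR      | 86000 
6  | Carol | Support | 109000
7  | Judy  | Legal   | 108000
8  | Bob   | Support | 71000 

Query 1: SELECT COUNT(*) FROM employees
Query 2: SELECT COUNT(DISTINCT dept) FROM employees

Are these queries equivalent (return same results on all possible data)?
No, not equivalent

Query 1 returns: [(8,)]
Query 2 returns: [(4,)]

Reason: COUNT(*) counts rows, COUNT(DISTINCT dept) counts unique depts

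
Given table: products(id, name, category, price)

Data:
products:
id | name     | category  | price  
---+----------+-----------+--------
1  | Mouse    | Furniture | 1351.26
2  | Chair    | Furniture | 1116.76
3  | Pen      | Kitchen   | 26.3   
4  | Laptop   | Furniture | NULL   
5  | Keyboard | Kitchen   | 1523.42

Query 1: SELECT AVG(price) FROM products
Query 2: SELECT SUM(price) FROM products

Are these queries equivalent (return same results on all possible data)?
No, not equivalent

Query 1 returns: [(1004.4350000000001,)]
Query 2 returns: [(4017.7400000000002,)]

Reason: AVG vs SUM give different aggregate values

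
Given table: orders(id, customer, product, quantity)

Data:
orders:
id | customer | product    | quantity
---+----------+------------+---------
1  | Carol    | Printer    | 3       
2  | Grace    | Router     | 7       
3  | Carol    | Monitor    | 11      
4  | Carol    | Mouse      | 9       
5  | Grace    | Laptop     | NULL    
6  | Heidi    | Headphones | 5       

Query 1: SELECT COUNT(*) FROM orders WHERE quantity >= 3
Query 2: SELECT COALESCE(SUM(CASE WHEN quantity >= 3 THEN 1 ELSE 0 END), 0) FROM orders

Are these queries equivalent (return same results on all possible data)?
Yes, equivalent

Both queries return: [(5,)]

Reason: COUNT with WHERE vs conditional SUM (COALESCE handles empty-table NULL)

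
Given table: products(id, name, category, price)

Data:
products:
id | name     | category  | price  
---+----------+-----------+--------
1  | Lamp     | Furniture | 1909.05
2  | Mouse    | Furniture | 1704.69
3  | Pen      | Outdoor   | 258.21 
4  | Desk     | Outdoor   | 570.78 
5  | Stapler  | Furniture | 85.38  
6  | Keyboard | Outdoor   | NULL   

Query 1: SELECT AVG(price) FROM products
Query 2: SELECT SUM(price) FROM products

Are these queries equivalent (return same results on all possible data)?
No, not equivalent

Query 1 returns: [(905.622,)]
Query 2 returns: [(4528.11,)]

Reason: AVG vs SUM give different aggregate values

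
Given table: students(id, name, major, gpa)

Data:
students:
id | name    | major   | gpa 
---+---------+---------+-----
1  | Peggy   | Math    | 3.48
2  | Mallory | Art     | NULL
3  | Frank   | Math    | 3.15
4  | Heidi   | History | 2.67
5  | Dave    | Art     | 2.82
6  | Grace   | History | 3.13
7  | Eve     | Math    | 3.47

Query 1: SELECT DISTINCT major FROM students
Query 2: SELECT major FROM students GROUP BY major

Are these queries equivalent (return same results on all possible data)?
Yes, equivalent

Both queries return: [('Art',), ('History',), ('Math',)]

Reason: Both get unique majors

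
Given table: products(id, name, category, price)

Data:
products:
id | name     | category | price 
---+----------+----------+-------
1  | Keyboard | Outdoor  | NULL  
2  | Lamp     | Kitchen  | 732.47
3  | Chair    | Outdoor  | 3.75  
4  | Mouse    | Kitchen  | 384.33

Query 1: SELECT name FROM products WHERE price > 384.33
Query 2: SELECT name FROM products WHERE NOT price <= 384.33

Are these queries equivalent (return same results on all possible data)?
Yes, equivalent

Both queries return: [('Lamp',)]

Reason: Both filter price > 384.33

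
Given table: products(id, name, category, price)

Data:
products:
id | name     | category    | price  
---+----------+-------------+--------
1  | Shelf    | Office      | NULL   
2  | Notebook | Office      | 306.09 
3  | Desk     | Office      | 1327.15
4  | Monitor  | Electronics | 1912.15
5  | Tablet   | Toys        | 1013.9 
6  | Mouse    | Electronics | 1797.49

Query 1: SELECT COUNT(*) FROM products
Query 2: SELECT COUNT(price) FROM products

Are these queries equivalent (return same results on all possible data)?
No, not equivalent

Query 1 returns: [(6,)]
Query 2 returns: [(5,)]

Reason: COUNT(*) includes NULLs, COUNT(column) excludes them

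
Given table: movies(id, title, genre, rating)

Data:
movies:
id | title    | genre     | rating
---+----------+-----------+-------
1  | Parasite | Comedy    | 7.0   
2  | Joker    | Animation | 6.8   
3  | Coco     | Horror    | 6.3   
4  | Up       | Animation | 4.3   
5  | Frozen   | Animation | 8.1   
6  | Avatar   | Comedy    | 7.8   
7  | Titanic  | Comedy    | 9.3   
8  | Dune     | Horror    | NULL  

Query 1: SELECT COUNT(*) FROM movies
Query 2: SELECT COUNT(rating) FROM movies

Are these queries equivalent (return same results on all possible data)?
No, not equivalent

Query 1 returns: [(8,)]
Query 2 returns: [(7,)]

Reason: COUNT(*) includes NULLs, COUNT(column) excludes them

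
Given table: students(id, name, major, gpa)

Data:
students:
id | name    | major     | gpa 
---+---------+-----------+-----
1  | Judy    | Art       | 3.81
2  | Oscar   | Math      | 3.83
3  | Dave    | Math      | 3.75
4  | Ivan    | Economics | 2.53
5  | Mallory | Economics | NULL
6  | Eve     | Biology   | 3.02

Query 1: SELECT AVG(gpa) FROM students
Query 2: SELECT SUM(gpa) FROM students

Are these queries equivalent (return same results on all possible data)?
No, not equivalent

Query 1 returns: [(3.3880000000000003,)]
Query 2 returns: [(16.94,)]

Reason: AVG vs SUM give different aggregate values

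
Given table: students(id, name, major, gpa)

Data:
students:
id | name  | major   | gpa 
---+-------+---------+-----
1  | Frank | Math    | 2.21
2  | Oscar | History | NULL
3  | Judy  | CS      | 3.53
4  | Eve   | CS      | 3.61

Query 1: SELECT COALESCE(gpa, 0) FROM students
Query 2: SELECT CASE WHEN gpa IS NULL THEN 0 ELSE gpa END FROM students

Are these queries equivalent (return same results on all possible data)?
Yes, equivalent

Both queries return: [(0,), (2.21,), (3.53,), (3.61,)]

Reason: COALESCE vs CASE for NULL handling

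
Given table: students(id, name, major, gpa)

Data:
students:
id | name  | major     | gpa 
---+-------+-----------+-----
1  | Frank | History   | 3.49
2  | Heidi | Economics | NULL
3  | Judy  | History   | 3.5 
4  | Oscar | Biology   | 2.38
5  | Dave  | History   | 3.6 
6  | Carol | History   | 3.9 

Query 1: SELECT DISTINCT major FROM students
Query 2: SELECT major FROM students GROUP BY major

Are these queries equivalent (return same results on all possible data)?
Yes, equivalent

Both queries return: [('Biology',), ('Economics',), ('History',)]

Reason: Both get unique majors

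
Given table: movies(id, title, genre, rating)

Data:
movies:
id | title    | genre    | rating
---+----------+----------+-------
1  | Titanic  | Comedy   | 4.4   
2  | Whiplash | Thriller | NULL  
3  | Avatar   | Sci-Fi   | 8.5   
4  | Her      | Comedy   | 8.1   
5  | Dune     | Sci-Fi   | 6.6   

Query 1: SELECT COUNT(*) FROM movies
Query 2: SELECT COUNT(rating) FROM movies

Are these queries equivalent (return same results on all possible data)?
No, not equivalent

Query 1 returns: [(5,)]
Query 2 returns: [(4,)]

Reason: COUNT(*) includes NULLs, COUNT(column) excludes them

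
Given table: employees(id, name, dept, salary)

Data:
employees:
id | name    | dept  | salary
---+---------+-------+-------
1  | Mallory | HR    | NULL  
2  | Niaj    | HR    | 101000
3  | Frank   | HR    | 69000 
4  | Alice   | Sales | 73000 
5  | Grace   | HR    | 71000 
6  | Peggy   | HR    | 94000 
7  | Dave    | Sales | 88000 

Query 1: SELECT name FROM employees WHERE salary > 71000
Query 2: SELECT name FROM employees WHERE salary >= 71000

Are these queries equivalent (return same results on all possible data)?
No, not equivalent

Query 1 returns: [('Niaj',), ('Alice',), ('Peggy',), ('Dave',)]
Query 2 returns: [('Niaj',), ('Alice',), ('Grace',), ('Peggy',), ('Dave',)]

Reason: > vs >= gives different results when salary = 71000 exists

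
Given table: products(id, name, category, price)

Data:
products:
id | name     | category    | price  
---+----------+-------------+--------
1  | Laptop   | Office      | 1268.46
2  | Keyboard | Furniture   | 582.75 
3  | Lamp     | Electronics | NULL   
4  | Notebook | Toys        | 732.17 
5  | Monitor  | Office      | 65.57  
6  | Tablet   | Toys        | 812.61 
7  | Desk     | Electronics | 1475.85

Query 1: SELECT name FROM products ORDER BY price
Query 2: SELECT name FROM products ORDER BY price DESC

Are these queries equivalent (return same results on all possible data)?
No, not equivalent

Query 1 returns: [('Lamp',), ('Monitor',), ('Keyboard',), ('Notebook',), ('Tablet',), ('Laptop',), ('Desk',)]
Query 2 returns: [('Desk',), ('Laptop',), ('Tablet',), ('Notebook',), ('Keyboard',), ('Monitor',), ('Lamp',)]

Reason: ASC vs DESC gives opposite ordering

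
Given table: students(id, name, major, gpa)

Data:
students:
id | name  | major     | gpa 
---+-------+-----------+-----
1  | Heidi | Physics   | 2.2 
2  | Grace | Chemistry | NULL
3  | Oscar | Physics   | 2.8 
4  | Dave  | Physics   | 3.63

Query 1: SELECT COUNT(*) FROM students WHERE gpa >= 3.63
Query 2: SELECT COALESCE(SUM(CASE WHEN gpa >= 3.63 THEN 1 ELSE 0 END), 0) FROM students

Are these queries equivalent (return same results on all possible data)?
Yes, equivalent

Both queries return: [(1,)]

Reason: COUNT with WHERE vs conditional SUM (COALESCE handles empty-table NULL)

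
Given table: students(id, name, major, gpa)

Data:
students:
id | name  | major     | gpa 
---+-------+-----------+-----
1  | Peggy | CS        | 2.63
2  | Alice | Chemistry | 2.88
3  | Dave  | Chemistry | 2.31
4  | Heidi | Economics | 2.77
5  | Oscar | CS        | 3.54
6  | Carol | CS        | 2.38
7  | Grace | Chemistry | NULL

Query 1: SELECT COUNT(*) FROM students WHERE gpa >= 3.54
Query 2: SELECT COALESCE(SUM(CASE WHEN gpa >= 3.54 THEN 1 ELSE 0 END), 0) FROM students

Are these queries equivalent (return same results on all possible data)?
Yes, equivalent

Both queries return: [(1,)]

Reason: COUNT with WHERE vs conditional SUM (COALESCE handles empty-table NULL)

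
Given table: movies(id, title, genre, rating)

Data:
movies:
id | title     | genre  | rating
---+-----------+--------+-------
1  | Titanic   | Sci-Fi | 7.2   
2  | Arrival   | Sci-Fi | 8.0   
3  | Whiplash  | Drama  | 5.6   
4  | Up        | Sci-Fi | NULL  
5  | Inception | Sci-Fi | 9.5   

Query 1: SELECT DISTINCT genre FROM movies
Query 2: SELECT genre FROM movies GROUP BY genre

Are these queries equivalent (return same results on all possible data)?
Yes, equivalent

Both queries return: [('Drama',), ('Sci-Fi',)]

Reason: Both get unique genres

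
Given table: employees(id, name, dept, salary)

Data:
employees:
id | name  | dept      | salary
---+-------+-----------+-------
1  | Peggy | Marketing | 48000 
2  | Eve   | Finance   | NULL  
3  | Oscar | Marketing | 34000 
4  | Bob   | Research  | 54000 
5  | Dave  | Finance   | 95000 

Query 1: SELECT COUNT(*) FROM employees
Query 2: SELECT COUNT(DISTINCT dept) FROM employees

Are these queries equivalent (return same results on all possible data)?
No, not equivalent

Query 1 returns: [(5,)]
Query 2 returns: [(3,)]

Reason: COUNT(*) counts rows, COUNT(DISTINCT dept) counts unique depts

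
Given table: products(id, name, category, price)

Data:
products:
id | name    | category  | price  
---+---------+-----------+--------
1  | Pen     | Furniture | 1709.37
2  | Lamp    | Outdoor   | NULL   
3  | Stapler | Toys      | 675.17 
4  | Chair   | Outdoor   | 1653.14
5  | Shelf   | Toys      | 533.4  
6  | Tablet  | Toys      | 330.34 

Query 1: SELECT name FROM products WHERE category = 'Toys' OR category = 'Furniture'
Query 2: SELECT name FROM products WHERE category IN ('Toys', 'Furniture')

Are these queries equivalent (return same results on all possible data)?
Yes, equivalent

Both queries return: [('Pen',), ('Shelf',), ('Stapler',), ('Tablet',)]

Reason: OR vs IN are equivalent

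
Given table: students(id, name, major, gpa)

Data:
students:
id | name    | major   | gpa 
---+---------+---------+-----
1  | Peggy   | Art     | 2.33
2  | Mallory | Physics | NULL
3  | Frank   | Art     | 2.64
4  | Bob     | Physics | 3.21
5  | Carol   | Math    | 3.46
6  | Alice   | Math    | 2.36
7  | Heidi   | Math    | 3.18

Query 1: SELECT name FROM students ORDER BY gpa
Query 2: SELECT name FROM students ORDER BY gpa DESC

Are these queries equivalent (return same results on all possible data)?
No, not equivalent

Query 1 returns: [('Mallory',), ('Peggy',), ('Alice',), ('Frank',), ('Heidi',), ('Bob',), ('Carol',)]
Query 2 returns: [('Carol',), ('Bob',), ('Heidi',), ('Frank',), ('Alice',), ('Peggy',), ('Mallory',)]

Reason: ASC vs DESC gives opposite ordering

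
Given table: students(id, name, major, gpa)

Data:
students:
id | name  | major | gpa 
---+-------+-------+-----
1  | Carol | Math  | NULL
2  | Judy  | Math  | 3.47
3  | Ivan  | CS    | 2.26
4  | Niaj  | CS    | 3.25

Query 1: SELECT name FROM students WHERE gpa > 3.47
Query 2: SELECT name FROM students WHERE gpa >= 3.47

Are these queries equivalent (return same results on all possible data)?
No, not equivalent

Query 1 returns: []
Query 2 returns: [('Judy',)]

Reason: > vs >= gives different results when gpa = 3.47 exists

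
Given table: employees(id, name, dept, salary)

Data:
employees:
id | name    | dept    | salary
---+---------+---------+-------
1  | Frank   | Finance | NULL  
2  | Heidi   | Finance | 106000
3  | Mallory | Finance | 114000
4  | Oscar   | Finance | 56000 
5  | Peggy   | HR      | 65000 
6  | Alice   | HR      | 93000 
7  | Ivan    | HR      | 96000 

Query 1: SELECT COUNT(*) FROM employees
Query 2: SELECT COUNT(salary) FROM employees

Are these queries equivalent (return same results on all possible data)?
No, not equivalent

Query 1 returns: [(7,)]
Query 2 returns: [(6,)]

Reason: COUNT(*) includes NULLs, COUNT(column) excludes them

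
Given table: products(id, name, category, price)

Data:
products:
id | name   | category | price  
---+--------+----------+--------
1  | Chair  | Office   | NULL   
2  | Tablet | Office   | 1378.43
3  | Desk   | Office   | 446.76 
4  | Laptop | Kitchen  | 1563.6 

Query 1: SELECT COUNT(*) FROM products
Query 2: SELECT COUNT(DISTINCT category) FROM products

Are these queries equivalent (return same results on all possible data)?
No, not equivalent

Query 1 returns: [(4,)]
Query 2 returns: [(2,)]

Reason: COUNT(*) counts rows, COUNT(DISTINCT category) counts unique categorys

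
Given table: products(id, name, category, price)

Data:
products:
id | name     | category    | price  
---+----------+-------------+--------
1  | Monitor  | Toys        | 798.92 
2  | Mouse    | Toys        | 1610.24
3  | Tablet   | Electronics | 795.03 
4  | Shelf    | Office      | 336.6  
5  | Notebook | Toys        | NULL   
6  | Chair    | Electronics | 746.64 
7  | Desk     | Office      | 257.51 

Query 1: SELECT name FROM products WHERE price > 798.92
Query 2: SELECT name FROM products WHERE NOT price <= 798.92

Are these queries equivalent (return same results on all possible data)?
Yes, equivalent

Both queries return: [('Mouse',)]

Reason: Both filter price > 798.92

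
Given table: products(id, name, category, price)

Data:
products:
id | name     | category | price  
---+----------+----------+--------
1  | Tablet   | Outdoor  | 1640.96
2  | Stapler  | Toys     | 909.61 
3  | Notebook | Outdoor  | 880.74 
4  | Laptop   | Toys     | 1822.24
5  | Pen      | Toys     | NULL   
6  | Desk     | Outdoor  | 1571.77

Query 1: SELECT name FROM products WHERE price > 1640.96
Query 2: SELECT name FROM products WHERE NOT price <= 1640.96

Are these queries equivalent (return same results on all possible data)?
Yes, equivalent

Both queries return: [('Laptop',)]

Reason: Both filter price > 1640.96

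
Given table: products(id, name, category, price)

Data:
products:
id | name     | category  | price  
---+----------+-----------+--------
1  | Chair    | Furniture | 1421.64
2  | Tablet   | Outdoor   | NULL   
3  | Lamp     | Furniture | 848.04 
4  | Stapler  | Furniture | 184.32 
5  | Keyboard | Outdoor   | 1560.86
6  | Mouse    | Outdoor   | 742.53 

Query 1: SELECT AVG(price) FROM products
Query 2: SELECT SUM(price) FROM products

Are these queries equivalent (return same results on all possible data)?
No, not equivalent

Query 1 returns: [(951.4780000000001,)]
Query 2 returns: [(4757.39,)]

Reason: AVG vs SUM give different aggregate values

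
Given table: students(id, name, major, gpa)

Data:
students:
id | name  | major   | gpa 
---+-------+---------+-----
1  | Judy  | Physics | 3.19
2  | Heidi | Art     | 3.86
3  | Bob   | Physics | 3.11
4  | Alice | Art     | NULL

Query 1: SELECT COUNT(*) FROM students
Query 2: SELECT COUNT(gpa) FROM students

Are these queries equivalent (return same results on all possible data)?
No, not equivalent

Query 1 returns: [(4,)]
Query 2 returns: [(3,)]

Reason: COUNT(*) includes NULLs, COUNT(column) excludes them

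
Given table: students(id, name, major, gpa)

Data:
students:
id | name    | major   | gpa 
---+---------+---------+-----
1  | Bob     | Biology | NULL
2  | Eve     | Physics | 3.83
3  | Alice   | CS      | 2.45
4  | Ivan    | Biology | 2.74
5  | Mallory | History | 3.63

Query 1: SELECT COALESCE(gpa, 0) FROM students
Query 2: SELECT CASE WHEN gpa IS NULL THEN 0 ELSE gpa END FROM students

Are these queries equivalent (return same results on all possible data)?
Yes, equivalent

Both queries return: [(0,), (2.45,), (2.74,), (3.63,), (3.83,)]

Reason: COALESCE vs CASE for NULL handling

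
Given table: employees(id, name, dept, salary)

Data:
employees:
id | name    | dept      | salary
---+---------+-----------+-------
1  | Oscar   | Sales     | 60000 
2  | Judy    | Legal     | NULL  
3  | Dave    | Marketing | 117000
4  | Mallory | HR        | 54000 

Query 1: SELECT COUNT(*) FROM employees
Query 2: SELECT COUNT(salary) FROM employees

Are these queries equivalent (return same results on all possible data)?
No, not equivalent

Query 1 returns: [(4,)]
Query 2 returns: [(3,)]

Reason: COUNT(*) includes NULLs, COUNT(column) excludes them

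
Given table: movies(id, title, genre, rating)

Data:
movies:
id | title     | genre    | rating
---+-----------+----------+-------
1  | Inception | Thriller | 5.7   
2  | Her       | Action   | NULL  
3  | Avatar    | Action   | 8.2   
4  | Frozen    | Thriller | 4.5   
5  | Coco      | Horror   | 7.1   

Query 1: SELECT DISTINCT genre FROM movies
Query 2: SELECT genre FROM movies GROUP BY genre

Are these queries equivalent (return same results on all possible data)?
Yes, equivalent

Both queries return: [('Action',), ('Horror',), ('Thriller',)]

Reason: Both get unique genres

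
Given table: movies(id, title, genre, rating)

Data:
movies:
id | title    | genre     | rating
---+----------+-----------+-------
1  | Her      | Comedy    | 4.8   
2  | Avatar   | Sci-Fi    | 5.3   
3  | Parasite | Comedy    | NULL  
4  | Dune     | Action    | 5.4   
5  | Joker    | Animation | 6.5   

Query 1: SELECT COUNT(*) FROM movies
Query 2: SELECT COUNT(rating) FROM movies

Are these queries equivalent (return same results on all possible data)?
No, not equivalent

Query 1 returns: [(5,)]
Query 2 returns: [(4,)]

Reason: COUNT(*) includes NULLs, COUNT(column) excludes them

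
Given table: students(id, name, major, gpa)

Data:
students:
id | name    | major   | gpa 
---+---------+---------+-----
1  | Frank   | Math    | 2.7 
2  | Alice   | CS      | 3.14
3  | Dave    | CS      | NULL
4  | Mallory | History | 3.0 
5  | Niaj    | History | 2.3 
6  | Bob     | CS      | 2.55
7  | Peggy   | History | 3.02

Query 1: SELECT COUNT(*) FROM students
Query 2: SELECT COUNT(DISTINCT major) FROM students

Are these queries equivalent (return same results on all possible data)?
No, not equivalent

Query 1 returns: [(7,)]
Query 2 returns: [(3,)]

Reason: COUNT(*) counts rows, COUNT(DISTINCT major) counts unique majors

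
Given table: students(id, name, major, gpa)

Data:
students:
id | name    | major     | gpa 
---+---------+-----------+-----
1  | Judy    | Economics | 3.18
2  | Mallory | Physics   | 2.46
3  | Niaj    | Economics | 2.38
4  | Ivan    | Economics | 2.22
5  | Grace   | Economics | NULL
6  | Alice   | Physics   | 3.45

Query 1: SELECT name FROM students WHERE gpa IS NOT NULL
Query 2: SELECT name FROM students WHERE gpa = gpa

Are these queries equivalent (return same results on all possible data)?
Yes, equivalent

Both queries return: [('Alice',), ('Ivan',), ('Judy',), ('Mallory',), ('Niaj',)]

Reason: IS NOT NULL vs self-equality (both exclude NULLs)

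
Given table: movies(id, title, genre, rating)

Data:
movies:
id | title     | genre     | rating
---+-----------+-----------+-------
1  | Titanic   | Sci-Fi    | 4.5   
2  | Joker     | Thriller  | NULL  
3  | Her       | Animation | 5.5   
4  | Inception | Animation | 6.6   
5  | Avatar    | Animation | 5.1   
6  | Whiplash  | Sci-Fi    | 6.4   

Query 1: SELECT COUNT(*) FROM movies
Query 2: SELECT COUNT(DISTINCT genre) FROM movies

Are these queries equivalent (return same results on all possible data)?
No, not equivalent

Query 1 returns: [(6,)]
Query 2 returns: [(3,)]

Reason: COUNT(*) counts rows, COUNT(DISTINCT genre) counts unique genres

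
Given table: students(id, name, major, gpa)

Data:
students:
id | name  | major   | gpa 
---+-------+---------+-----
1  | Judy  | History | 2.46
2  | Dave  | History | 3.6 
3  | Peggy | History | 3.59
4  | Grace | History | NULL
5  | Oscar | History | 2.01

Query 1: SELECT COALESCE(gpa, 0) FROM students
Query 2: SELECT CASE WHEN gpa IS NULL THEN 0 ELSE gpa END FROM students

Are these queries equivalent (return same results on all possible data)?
Yes, equivalent

Both queries return: [(0,), (2.01,), (2.46,), (3.59,), (3.6,)]

Reason: COALESCE vs CASE for NULL handling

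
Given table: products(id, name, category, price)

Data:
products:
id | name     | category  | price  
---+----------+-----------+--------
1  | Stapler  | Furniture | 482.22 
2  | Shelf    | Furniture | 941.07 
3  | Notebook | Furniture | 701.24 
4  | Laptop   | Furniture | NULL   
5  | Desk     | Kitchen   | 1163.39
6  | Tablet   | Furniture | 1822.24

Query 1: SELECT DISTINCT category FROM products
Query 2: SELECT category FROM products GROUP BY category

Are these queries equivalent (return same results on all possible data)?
Yes, equivalent

Both queries return: [('Furniture',), ('Kitchen',)]

Reason: Both get unique categorys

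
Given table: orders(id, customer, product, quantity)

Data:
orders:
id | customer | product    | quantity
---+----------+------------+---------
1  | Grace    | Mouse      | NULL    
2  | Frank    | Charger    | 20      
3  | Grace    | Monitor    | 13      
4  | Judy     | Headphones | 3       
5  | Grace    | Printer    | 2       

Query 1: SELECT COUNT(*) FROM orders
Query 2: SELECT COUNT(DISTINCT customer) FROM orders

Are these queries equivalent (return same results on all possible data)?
No, not equivalent

Query 1 returns: [(5,)]
Query 2 returns: [(3,)]

Reason: COUNT(*) counts rows, COUNT(DISTINCT customer) counts unique customers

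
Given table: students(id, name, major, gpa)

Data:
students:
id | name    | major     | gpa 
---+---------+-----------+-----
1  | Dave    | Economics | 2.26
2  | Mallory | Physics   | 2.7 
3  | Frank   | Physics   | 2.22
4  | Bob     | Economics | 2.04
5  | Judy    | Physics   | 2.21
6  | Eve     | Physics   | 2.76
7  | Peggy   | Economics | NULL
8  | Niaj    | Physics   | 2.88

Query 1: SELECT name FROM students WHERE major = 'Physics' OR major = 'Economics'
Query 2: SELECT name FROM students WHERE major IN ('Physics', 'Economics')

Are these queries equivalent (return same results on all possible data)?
Yes, equivalent

Both queries return: [('Bob',), ('Dave',), ('Eve',), ('Frank',), ('Judy',), ('Mallory',), ('Niaj',), ('Peggy',)]

Reason: OR vs IN are equivalent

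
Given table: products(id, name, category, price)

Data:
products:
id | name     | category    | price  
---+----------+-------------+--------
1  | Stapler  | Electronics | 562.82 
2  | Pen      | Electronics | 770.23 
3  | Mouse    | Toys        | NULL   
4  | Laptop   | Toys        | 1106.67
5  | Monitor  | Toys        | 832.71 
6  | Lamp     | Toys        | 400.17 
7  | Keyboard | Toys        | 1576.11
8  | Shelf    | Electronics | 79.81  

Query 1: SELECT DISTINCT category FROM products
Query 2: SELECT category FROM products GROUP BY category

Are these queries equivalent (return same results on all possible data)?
Yes, equivalent

Both queries return: [('Electronics',), ('Toys',)]

Reason: Both get unique categorys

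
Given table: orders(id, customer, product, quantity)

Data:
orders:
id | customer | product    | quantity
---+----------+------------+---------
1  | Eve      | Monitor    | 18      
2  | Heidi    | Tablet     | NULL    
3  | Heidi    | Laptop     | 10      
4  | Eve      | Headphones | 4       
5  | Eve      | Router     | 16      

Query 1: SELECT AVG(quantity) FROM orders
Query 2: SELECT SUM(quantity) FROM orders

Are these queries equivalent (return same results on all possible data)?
No, not equivalent

Query 1 returns: [(12.0,)]
Query 2 returns: [(48,)]

Reason: AVG vs SUM give different aggregate values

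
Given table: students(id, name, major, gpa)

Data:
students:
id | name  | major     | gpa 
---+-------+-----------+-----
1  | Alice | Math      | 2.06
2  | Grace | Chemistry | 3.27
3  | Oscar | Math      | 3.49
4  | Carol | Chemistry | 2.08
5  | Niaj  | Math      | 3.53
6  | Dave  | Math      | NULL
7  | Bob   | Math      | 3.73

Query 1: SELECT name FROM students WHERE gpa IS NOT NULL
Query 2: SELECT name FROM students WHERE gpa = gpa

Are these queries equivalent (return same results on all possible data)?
Yes, equivalent

Both queries return: [('Alice',), ('Bob',), ('Carol',), ('Grace',), ('Niaj',), ('Oscar',)]

Reason: IS NOT NULL vs self-equality (both exclude NULLs)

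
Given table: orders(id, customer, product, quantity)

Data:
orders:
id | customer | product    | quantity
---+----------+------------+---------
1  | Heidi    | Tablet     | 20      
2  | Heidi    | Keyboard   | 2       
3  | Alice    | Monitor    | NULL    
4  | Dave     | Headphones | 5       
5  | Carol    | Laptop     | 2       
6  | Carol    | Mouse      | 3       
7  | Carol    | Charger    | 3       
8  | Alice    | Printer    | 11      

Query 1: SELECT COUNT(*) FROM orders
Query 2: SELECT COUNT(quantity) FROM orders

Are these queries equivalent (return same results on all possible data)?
No, not equivalent

Query 1 returns: [(8,)]
Query 2 returns: [(7,)]

Reason: COUNT(*) includes NULLs, COUNT(column) excludes them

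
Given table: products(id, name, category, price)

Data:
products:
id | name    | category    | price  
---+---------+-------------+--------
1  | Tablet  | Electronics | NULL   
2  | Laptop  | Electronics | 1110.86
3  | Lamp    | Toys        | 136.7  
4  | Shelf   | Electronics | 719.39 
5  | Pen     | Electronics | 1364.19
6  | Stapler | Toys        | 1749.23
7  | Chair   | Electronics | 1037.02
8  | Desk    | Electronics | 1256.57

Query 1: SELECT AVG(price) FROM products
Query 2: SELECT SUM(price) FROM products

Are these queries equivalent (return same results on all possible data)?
No, not equivalent

Query 1 returns: [(1053.422857142857,)]
Query 2 returns: [(7373.96,)]

Reason: AVG vs SUM give different aggregate values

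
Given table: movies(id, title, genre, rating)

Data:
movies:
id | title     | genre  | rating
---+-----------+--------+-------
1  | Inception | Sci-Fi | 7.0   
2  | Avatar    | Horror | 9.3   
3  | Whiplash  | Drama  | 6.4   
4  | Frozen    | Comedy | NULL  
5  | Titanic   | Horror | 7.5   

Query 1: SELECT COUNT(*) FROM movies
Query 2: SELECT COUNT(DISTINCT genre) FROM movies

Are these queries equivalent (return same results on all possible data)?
No, not equivalent

Query 1 returns: [(5,)]
Query 2 returns: [(4,)]

Reason: COUNT(*) counts rows, COUNT(DISTINCT genre) counts unique genres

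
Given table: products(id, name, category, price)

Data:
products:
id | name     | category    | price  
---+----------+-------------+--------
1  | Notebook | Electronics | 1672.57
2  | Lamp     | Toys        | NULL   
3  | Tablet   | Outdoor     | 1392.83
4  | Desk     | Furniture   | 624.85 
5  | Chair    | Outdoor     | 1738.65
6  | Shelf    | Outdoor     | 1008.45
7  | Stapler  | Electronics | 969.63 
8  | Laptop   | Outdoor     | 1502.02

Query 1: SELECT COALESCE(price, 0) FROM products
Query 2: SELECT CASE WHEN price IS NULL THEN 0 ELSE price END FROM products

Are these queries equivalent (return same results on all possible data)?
Yes, equivalent

Both queries return: [(0,), (624.85,), (969.63,), (1008.45,), (1392.83,), (1502.02,), (1672.57,), (1738.65,)]

Reason: COALESCE vs CASE for NULL handling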